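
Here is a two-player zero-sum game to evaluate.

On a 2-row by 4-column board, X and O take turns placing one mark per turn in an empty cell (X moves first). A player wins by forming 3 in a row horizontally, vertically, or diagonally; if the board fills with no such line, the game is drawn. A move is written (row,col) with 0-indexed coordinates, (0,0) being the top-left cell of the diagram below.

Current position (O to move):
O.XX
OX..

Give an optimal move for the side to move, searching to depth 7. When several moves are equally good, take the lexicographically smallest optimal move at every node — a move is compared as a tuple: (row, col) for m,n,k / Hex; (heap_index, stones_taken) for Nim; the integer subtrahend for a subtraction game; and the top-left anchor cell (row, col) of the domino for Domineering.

O's best at [O.XX/OX..]: (0,1)

p1 O@[O.XX/OX..]: (0,1)[OOXX/OX..]+0* (1,2)[O.XX/OXO.]-1 (1,3)[O.XX/OX.O]-1
p2 X@[OOXX/OX..]: (1,2)[OOXX/OXX.]+0* (1,3)[OOXX/OX.X]+0
p3 O@[OOXX/OXX.]: (1,3)[OOXX/OXXO]+0*
p4 X@[OOXX/OXXO] terminal +0; root [O.XX/OX..] d7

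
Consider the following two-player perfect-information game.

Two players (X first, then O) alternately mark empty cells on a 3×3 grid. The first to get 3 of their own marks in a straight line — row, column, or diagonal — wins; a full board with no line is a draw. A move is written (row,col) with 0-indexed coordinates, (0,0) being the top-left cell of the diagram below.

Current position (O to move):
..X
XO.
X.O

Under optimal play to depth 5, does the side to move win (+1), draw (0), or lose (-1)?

value(..X/XO./X.O, O) = +1

p1 O@[..X/XO./X.O]: (0,0)[O.X/XO./X.O]+1* (0,1)[.OX/XO./X.O]-1 (1,2)[..X/XOO/X.O]-1 (2,1)[..X/XO./XOO]-1
p2 X@[O.X/XO./X.O] terminal -1; root [..X/XO./X.O] d5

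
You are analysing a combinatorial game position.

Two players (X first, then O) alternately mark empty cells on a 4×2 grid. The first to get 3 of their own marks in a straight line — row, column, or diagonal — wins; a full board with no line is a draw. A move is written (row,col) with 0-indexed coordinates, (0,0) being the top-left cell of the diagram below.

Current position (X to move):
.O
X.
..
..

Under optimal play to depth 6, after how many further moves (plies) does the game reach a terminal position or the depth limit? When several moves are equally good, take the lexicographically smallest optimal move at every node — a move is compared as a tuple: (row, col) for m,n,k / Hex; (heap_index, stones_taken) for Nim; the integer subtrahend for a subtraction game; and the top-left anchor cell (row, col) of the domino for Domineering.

PV length from [.O/X./../..]: 3 plies

ply 1, X at .O/X./../.. | (0,0)=+0→XO/X./../..; (1,1)=+0→.O/XX/../..; (2,0)=+1→.O/X./X./..*; (2,1)=+0→.O/X./.X/..; (3,0)=+0→.O/X./../X.; (3,1)=+0→.O/X./../.X
ply 2, O at .O/X./X./.. | (0,0)=-1→OO/X./X./..*; (1,1)=-1→.O/XO/X./..; (2,1)=-1→.O/X./XO/..; (3,0)=-1→.O/X./X./O.; (3,1)=-1→.O/X./X./.O
ply 3, X at OO/X./X./.. | (1,1)=+0→OO/XX/X./..; (2,1)=+0→OO/X./XX/..; (3,0)=+1→OO/X./X./X.*; (3,1)=+0→OO/X./X./.X
ply 4: OO/X./X./X. is terminal -1 (O); from .O/X./../.. depth 6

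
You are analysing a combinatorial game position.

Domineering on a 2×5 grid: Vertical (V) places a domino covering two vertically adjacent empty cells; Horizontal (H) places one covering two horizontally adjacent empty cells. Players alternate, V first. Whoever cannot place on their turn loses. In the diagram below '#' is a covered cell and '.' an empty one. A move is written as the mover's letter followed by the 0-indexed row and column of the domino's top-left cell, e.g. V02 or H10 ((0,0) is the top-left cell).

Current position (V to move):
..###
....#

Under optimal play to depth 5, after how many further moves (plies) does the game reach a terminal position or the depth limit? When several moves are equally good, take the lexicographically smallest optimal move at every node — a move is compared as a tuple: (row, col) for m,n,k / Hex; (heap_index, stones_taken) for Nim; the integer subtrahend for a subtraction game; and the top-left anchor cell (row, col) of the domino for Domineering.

ply 1, V at ..###/....# | V00=-1→#.###/#...#; V01=+1→.####/.#..#*
ply 2, H at .####/.#..# | H12=-1→.####/.####*
ply 3, V at .####/.#### | V00=+1→#####/#####*
ply 4: #####/##### is terminal -1 (H); from ..###/....# depth 5

PV length from [..###/....#]: 3 plies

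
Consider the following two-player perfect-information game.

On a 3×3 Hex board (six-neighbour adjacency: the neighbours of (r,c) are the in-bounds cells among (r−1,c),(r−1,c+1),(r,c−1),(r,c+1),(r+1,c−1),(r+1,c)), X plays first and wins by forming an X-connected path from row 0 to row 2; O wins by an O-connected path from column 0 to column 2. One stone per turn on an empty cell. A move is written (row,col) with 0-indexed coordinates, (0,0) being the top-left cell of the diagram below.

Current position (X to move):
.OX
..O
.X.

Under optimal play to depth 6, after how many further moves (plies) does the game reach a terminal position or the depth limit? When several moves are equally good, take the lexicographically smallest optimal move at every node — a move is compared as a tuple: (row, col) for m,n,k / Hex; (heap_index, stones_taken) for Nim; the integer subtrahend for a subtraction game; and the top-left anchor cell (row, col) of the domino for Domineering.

ply 1, X at .OX/..O/.X. | (0,0)=-1→XOX/..O/.X.; (1,0)=-1→.OX/X.O/.X.; (1,1)=+1→.OX/.XO/.X.*; (2,0)=-1→.OX/..O/XX.; (2,2)=-1→.OX/..O/.XX
ply 2: .OX/.XO/.X. is terminal -1 (O); from .OX/..O/.X. depth 6

PV length from [.OX/..O/.X.]: 1 ply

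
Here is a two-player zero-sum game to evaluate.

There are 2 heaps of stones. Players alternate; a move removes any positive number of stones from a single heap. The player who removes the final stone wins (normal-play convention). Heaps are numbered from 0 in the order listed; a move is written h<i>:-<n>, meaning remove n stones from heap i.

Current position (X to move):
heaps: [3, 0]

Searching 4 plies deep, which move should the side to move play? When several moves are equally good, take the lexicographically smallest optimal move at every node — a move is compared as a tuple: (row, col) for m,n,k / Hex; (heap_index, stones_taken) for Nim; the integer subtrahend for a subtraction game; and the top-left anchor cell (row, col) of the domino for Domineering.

[(3,0)] X move#1: h0:-1:-1/(2,0), h0:-2:-1/(1,0), h0:-3:+1/(0,0)*
[(0,0)] end (terminal -1, O#2); searched (3,0) to 4

X's best at [(3,0)]: h0:-3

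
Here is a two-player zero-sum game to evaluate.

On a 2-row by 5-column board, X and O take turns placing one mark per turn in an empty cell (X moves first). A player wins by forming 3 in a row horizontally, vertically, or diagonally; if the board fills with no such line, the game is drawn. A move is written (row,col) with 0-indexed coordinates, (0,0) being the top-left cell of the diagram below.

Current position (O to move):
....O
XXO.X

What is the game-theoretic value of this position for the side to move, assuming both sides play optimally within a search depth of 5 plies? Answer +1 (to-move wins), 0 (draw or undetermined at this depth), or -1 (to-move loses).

p1 O@[....O/XXO.X]: (0,0)[O...O/XXO.X]+0* (0,1)[.O..O/XXO.X]+0 (0,2)[..O.O/XXO.X]+0 (0,3)[...OO/XXO.X]+0 (1,3)[....O/XXOOX]+0
p2 X@[O...O/XXO.X]: (0,1)[OX..O/XXO.X]+0* (0,2)[O.X.O/XXO.X]+0 (0,3)[O..XO/XXO.X]+0 (1,3)[O...O/XXOXX]-1
p3 O@[OX..O/XXO.X]: (0,2)[OXO.O/XXO.X]+0* (0,3)[OX.OO/XXO.X]+0 (1,3)[OX..O/XXOOX]+0
p4 X@[OXO.O/XXO.X]: (0,3)[OXOXO/XXO.X]+0* (1,3)[OXO.O/XXOXX]-1
p5 O@[OXOXO/XXO.X]: (1,3)[OXOXO/XXOOX]+0*
p6 X@[OXOXO/XXOOX] terminal +0; root [....O/XXO.X] d5

value(....O/XXO.X, O) = 0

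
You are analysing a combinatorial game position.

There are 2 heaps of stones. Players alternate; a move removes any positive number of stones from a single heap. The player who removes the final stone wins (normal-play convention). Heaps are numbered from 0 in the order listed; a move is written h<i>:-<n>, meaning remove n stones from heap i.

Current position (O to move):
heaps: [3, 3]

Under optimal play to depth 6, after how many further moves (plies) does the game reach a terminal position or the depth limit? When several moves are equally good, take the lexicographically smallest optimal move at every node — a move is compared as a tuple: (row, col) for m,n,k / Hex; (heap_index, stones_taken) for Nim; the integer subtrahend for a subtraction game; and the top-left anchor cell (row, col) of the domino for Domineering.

PV length from [(3,3)]: 6 plies

[(3,3)] O move#1: h0:-1:-1/(2,3)*, h0:-2:-1/(1,3), h0:-3:-1/(0,3), h1:-1:-1/(3,2), h1:-2:-1/(3,1), h1:-3:-1/(3,0)
[(2,3)] X move#2: h0:-1:-1/(1,3), h0:-2:-1/(0,3), h1:-1:+1/(2,2)*, h1:-2:-1/(2,1), h1:-3:-1/(2,0)
[(2,2)] O move#3: h0:-1:-1/(1,2)*, h0:-2:-1/(0,2), h1:-1:-1/(2,1), h1:-2:-1/(2,0)
[(1,2)] X move#4: h0:-1:-1/(0,2), h1:-1:+1/(1,1)*, h1:-2:-1/(1,0)
[(1,1)] O move#5: h0:-1:-1/(0,1)*, h1:-1:-1/(1,0)
[(0,1)] X move#6: h1:-1:+1/(0,0)*
[(0,0)] end (terminal -1, O#7); searched (3,3) to 6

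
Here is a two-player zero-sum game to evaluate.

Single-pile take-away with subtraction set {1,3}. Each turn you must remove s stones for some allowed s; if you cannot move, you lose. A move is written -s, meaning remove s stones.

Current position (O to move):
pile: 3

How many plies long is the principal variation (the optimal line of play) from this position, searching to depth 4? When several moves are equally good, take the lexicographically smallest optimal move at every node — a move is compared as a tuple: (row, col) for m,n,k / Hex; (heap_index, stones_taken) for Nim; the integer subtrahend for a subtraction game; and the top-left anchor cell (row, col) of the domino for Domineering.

PV length from [3]: 3 plies

[3] O move#1: -1:+1/2*, -3:+1/0
[2] X move#2: -1:-1/1*
[1] O move#3: -1:+1/0*
[0] end (terminal -1, X#4); searched 3 to 4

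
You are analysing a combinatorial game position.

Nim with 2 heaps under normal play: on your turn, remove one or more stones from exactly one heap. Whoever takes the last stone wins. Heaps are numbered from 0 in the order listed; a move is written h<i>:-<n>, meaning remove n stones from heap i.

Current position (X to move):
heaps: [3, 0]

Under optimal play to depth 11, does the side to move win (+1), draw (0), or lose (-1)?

value((3,0), X) = +1

ply 1, X at (3,0) | h0:-1=-1→(2,0); h0:-2=-1→(1,0); h0:-3=+1→(0,0)*
ply 2: (0,0) is terminal -1 (O); from (3,0) depth 11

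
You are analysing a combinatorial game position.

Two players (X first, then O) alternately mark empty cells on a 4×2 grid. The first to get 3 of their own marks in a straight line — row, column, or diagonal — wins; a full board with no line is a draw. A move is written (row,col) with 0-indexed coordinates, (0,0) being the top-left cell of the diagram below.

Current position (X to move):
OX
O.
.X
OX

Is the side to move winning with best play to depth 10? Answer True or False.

X winning at [OX/O./.X/OX]: True

[OX/O./.X/OX] X move#1: (1,1):+1/OX/OX/.X/OX*, (2,0):+0/OX/O./XX/OX
[OX/OX/.X/OX] end (terminal -1, O#2); searched OX/O./.X/OX to 10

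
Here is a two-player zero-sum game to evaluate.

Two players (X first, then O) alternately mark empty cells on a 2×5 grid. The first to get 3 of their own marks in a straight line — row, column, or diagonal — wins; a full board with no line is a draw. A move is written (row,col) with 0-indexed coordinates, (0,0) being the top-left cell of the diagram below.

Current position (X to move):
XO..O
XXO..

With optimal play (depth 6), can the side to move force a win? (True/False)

ply 1, X at XO..O/XXO.. | (0,2)=+0→XOX.O/XXO..*; (0,3)=+0→XO.XO/XXO..; (1,3)=+0→XO..O/XXOX.; (1,4)=+0→XO..O/XXO.X
ply 2, O at XOX.O/XXO.. | (0,3)=+0→XOXOO/XXO..*; (1,3)=+0→XOX.O/XXOO.; (1,4)=+0→XOX.O/XXO.O
ply 3, X at XOXOO/XXO.. | (1,3)=+0→XOXOO/XXOX.*; (1,4)=+0→XOXOO/XXO.X
ply 4, O at XOXOO/XXOX. | (1,4)=+0→XOXOO/XXOXO*
ply 5: XOXOO/XXOXO is terminal +0 (X); from XO..O/XXO.. depth 6

X winning at [XO..O/XXO..]: False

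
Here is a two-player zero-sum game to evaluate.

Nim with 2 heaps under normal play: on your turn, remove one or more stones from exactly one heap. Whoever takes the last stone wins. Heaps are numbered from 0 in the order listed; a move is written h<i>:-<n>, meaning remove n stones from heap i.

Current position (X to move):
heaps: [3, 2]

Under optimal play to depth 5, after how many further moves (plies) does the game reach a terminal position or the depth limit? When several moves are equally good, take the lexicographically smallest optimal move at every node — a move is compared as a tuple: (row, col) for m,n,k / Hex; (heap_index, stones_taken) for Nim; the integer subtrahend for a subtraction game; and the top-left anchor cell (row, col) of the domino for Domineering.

PV length from [(3,2)]: 5 plies

p1 X@[(3,2)]: h0:-1[(2,2)]+1* h0:-2[(1,2)]-1 h0:-3[(0,2)]-1 h1:-1[(3,1)]-1 h1:-2[(3,0)]-1
p2 O@[(2,2)]: h0:-1[(1,2)]-1* h0:-2[(0,2)]-1 h1:-1[(2,1)]-1 h1:-2[(2,0)]-1
p3 X@[(1,2)]: h0:-1[(0,2)]-1 h1:-1[(1,1)]+1* h1:-2[(1,0)]-1
p4 O@[(1,1)]: h0:-1[(0,1)]-1* h1:-1[(1,0)]-1
p5 X@[(0,1)]: h1:-1[(0,0)]+1*
p6 O@[(0,0)] terminal -1; root [(3,2)] d5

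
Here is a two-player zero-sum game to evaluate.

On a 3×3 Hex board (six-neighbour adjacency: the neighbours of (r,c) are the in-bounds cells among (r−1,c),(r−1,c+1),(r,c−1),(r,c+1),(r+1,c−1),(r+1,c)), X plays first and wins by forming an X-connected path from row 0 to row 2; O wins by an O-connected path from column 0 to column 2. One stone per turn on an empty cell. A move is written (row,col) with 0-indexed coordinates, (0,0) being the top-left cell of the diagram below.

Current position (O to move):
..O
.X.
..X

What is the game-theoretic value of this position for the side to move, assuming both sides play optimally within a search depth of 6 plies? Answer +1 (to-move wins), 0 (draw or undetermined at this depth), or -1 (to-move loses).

value(..O/.X./..X, O) = +1

ply 1, O at ..O/.X./..X | (0,0)=-1→O.O/.X./..X; (0,1)=+1→.OO/.X./..X*; (1,0)=-1→..O/OX./..X; (1,2)=-1→..O/.XO/..X; (2,0)=-1→..O/.X./O.X; (2,1)=-1→..O/.X./.OX
ply 2, X at .OO/.X./..X | (0,0)=-1→XOO/.X./..X*; (1,0)=-1→.OO/XX./..X; (1,2)=-1→.OO/.XX/..X; (2,0)=-1→.OO/.X./X.X; (2,1)=-1→.OO/.X./.XX
ply 3, O at XOO/.X./..X | (1,0)=+1→XOO/OX./..X*; (1,2)=-1→XOO/.XO/..X; (2,0)=-1→XOO/.X./O.X; (2,1)=-1→XOO/.X./.OX
ply 4: XOO/OX./..X is terminal -1 (X); from ..O/.X./..X depth 6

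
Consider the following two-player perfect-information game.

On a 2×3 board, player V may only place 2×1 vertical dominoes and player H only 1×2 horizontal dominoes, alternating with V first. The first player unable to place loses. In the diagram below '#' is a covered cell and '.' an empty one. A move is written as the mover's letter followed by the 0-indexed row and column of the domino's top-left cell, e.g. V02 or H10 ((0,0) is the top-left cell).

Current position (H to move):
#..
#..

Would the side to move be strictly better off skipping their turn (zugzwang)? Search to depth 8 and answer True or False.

zugzwang(#../#.., H) = False

[#../#..] H move#1: H01:+1/###/#..*, H11:+1/#../###
[###/#..] end (terminal -1, V#2); searched #../#.. to 8
suppose H passes — search the same position with V to move:
pass> [#../#..] V move#1: V01:+1/##./##.*, V02:+1/#.#/#.#
pass> [##./##.] end (terminal -1, H#2); searched #../#.. to 8
for H: play +1, pass -1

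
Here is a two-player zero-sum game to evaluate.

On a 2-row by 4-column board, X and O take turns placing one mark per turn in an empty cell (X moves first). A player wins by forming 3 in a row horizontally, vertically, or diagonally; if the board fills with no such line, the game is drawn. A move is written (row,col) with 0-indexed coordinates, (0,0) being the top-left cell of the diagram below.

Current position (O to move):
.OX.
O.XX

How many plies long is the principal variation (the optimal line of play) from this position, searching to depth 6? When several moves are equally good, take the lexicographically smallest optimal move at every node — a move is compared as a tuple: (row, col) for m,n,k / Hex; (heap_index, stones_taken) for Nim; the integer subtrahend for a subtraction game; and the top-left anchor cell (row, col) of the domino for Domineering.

p1 O@[.OX./O.XX]: (0,0)[OOX./O.XX]-1 (0,3)[.OXO/O.XX]-1 (1,1)[.OX./OOXX]+0*
p2 X@[.OX./OOXX]: (0,0)[XOX./OOXX]+0* (0,3)[.OXX/OOXX]+0
p3 O@[XOX./OOXX]: (0,3)[XOXO/OOXX]+0*
p4 X@[XOXO/OOXX] terminal +0; root [.OX./O.XX] d6

PV length from [.OX./O.XX]: 3 plies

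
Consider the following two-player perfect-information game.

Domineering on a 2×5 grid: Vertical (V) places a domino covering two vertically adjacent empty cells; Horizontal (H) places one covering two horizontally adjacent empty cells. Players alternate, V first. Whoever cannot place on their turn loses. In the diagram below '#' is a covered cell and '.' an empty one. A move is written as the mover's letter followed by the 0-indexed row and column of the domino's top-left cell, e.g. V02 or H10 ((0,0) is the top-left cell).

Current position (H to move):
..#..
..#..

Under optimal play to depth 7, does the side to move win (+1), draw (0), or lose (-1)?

value(..#../..#.., H) = -1

ply 1, H at ..#../..#.. | H00=-1→###../..#..*; H03=-1→..###/..#..; H10=-1→..#../###..; H13=-1→..#../..###
ply 2, V at ###../..#.. | V03=+1→####./..##.*; V04=+1→###.#/..#.#
ply 3, H at ####./..##. | H10=-1→####./####.*
ply 4, V at ####./####. | V04=+1→#####/#####*
ply 5: #####/##### is terminal -1 (H); from ..#../..#.. depth 7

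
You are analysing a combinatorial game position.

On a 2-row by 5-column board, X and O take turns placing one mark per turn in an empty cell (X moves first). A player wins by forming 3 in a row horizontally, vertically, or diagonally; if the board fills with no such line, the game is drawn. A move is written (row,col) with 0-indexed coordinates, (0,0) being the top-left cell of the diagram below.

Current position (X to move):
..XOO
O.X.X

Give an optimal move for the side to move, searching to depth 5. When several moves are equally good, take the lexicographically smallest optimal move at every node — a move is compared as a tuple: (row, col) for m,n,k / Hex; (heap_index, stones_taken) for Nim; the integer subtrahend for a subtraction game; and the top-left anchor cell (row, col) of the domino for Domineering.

p1 X@[..XOO/O.X.X]: (0,0)[X.XOO/O.X.X]+1* (0,1)[.XXOO/O.X.X]+1 (1,1)[..XOO/OXX.X]+0 (1,3)[..XOO/O.XXX]+1
p2 O@[X.XOO/O.X.X]: (0,1)[XOXOO/O.X.X]-1* (1,1)[X.XOO/OOX.X]-1 (1,3)[X.XOO/O.XOX]-1
p3 X@[XOXOO/O.X.X]: (1,1)[XOXOO/OXX.X]+0 (1,3)[XOXOO/O.XXX]+1*
p4 O@[XOXOO/O.XXX] terminal -1; root [..XOO/O.X.X] d5

X's best at [..XOO/O.X.X]: (0,0)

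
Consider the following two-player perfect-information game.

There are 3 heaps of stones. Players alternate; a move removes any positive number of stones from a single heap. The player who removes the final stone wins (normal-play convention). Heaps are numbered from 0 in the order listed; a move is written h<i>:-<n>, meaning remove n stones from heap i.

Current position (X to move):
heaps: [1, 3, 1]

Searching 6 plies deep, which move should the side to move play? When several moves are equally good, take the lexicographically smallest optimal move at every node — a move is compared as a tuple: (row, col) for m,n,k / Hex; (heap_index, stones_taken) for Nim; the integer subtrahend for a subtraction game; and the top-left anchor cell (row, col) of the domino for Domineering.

X's best at [(1,3,1)]: h1:-3

[(1,3,1)] X move#1: h0:-1:-1/(0,3,1), h1:-1:-1/(1,2,1), h1:-2:-1/(1,1,1), h1:-3:+1/(1,0,1)*, h2:-1:-1/(1,3,0)
[(1,0,1)] O move#2: h0:-1:-1/(0,0,1)*, h2:-1:-1/(1,0,0)
[(0,0,1)] X move#3: h2:-1:+1/(0,0,0)*
[(0,0,0)] end (terminal -1, O#4); searched (1,3,1) to 6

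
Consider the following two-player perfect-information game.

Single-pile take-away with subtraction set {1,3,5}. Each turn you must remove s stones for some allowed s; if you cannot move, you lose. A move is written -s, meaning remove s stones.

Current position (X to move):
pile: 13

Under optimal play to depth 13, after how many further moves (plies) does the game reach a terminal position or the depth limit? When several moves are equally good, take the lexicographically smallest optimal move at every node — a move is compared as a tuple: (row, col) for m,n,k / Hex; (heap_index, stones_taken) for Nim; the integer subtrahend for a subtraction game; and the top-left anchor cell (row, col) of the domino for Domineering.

[13] X move#1: -1:+1/12*, -3:+1/10, -5:+1/8
[12] O move#2: -1:-1/11*, -3:-1/9, -5:-1/7
[11] X move#3: -1:+1/10*, -3:+1/8, -5:+1/6
[10] O move#4: -1:-1/9*, -3:-1/7, -5:-1/5
[9] X move#5: -1:+1/8*, -3:+1/6, -5:+1/4
[8] O move#6: -1:-1/7*, -3:-1/5, -5:-1/3
[7] X move#7: -1:+1/6*, -3:+1/4, -5:+1/2
[6] O move#8: -1:-1/5*, -3:-1/3, -5:-1/1
[5] X move#9: -1:+1/4*, -3:+1/2, -5:+1/0
[4] O move#10: -1:-1/3*, -3:-1/1
[3] X move#11: -1:+1/2*, -3:+1/0
[2] O move#12: -1:-1/1*
[1] X move#13: -1:+1/0*
[0] end (terminal -1, O#14); searched 13 to 13

PV length from [13]: 13 plies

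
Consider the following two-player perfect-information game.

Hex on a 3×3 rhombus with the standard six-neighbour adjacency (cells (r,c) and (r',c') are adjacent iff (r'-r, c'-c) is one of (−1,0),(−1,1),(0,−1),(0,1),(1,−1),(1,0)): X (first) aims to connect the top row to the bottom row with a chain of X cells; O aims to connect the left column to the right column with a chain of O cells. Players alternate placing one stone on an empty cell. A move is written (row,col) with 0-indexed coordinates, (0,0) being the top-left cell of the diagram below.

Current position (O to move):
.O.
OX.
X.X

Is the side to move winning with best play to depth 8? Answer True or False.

ply 1, O at .O./OX./X.X | (0,0)=-1→OO./OX./X.X; (0,2)=+1→.OO/OX./X.X*; (1,2)=-1→.O./OXO/X.X; (2,1)=-1→.O./OX./XOX
ply 2: .OO/OX./X.X is terminal -1 (X); from .O./OX./X.X depth 8

O winning at [.O./OX./X.X]: True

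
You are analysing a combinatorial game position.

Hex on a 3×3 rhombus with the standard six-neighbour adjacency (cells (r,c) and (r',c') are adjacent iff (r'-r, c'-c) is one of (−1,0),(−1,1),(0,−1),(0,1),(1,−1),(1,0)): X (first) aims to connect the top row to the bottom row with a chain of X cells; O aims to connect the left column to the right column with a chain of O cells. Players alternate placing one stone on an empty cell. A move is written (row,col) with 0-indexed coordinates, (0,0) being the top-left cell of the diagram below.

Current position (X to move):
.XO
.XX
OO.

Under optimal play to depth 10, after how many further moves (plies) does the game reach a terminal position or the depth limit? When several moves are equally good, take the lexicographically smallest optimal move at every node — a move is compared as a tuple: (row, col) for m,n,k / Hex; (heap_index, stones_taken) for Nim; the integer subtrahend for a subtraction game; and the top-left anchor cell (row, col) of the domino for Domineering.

p1 X@[.XO/.XX/OO.]: (0,0)[XXO/.XX/OO.]-1 (1,0)[.XO/XXX/OO.]-1 (2,2)[.XO/.XX/OOX]+1*
p2 O@[.XO/.XX/OOX] terminal -1; root [.XO/.XX/OO.] d10

PV length from [.XO/.XX/OO.]: 1 ply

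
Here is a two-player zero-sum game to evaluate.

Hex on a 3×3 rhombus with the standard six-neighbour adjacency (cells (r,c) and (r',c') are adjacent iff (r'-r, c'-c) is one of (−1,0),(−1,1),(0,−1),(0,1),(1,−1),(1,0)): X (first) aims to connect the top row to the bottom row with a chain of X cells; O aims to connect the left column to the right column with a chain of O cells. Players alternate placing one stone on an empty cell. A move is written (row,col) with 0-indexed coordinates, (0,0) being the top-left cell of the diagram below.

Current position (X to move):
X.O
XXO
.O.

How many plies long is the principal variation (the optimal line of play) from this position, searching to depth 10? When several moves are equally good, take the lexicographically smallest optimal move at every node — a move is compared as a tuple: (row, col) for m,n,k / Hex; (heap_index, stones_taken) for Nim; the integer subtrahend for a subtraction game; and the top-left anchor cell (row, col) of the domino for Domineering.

PV length from [X.O/XXO/.O.]: 1 ply

p1 X@[X.O/XXO/.O.]: (0,1)[XXO/XXO/.O.]-1 (2,0)[X.O/XXO/XO.]+1* (2,2)[X.O/XXO/.OX]-1
p2 O@[X.O/XXO/XO.] terminal -1; root [X.O/XXO/.O.] d10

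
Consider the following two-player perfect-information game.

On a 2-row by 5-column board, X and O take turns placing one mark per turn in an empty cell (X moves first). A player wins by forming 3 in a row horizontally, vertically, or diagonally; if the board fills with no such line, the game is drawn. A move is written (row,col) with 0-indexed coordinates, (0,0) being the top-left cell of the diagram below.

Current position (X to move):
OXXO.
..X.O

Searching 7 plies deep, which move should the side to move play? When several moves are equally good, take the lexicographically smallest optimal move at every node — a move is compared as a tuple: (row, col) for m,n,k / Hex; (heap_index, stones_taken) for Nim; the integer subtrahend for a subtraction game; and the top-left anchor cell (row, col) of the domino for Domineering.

X's best at [OXXO./..X.O]: (1,1)

[OXXO./..X.O] X move#1: (0,4):+0/OXXOX/..X.O, (1,0):+0/OXXO./X.X.O, (1,1):+1/OXXO./.XX.O*, (1,3):+0/OXXO./..XXO
[OXXO./.XX.O] O move#2: (0,4):-1/OXXOO/.XX.O*, (1,0):-1/OXXO./OXX.O, (1,3):-1/OXXO./.XXOO
[OXXOO/.XX.O] X move#3: (1,0):+1/OXXOO/XXX.O*, (1,3):+1/OXXOO/.XXXO
[OXXOO/XXX.O] end (terminal -1, O#4); searched OXXO./..X.O to 7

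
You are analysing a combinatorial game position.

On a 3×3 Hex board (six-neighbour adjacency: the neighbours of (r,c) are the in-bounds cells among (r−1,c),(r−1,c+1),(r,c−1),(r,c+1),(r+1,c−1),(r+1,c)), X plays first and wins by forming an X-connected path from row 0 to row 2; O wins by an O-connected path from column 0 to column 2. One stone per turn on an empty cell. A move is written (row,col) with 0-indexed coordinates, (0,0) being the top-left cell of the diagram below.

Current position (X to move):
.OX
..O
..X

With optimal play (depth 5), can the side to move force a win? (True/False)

[.OX/..O/..X] X move#1: (0,0):-1/XOX/..O/..X, (1,0):-1/.OX/X.O/..X, (1,1):+1/.OX/.XO/..X*, (2,0):-1/.OX/..O/X.X, (2,1):-1/.OX/..O/.XX
[.OX/.XO/..X] O move#2: (0,0):-1/OOX/.XO/..X*, (1,0):-1/.OX/OXO/..X, (2,0):-1/.OX/.XO/O.X, (2,1):-1/.OX/.XO/.OX
[OOX/.XO/..X] X move#3: (1,0):+1/OOX/XXO/..X*, (2,0):+1/OOX/.XO/X.X, (2,1):+1/OOX/.XO/.XX
[OOX/XXO/..X] O move#4: (2,0):-1/OOX/XXO/O.X*, (2,1):-1/OOX/XXO/.OX
[OOX/XXO/O.X] X move#5: (2,1):+1/OOX/XXO/OXX*
[OOX/XXO/OXX] end (terminal -1, O#6); searched .OX/..O/..X to 5

X winning at [.OX/..O/..X]: True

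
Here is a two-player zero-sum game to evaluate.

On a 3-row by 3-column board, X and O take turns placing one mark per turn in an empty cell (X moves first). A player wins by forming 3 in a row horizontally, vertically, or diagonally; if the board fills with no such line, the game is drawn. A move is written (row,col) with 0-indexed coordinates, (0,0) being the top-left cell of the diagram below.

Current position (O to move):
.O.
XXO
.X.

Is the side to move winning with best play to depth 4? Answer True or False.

O winning at [.O./XXO/.X.]: True

[.O./XXO/.X.] O move#1: (0,0):+0/OO./XXO/.X., (0,2):+1/.OO/XXO/.X.*, (2,0):+0/.O./XXO/OX., (2,2):+0/.O./XXO/.XO
[.OO/XXO/.X.] X move#2: (0,0):-1/XOO/XXO/.X.*, (2,0):-1/.OO/XXO/XX., (2,2):-1/.OO/XXO/.XX
[XOO/XXO/.X.] O move#3: (2,0):-1/XOO/XXO/OX., (2,2):+1/XOO/XXO/.XO*
[XOO/XXO/.XO] end (terminal -1, X#4); searched .O./XXO/.X. to 4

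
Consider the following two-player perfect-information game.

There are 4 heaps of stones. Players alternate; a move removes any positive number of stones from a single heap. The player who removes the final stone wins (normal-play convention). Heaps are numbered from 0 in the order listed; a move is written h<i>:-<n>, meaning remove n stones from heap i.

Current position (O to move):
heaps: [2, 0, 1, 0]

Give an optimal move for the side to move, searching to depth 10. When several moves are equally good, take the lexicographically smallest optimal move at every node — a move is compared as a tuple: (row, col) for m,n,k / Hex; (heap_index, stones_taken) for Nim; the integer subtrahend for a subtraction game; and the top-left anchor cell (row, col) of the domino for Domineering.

O's best at [(2,0,1,0)]: h0:-1

[(2,0,1,0)] O move#1: h0:-1:+1/(1,0,1,0)*, h0:-2:-1/(0,0,1,0), h2:-1:-1/(2,0,0,0)
[(1,0,1,0)] X move#2: h0:-1:-1/(0,0,1,0)*, h2:-1:-1/(1,0,0,0)
[(0,0,1,0)] O move#3: h2:-1:+1/(0,0,0,0)*
[(0,0,0,0)] end (terminal -1, X#4); searched (2,0,1,0) to 10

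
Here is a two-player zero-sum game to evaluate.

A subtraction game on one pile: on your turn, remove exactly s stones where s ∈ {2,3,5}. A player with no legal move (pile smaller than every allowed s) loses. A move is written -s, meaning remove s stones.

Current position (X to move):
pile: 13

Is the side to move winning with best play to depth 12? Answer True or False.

X winning at [13]: True

[13] X move#1: -2:-1/11, -3:-1/10, -5:+1/8*
[8] O move#2: -2:-1/6*, -3:-1/5, -5:-1/3
[6] X move#3: -2:-1/4, -3:-1/3, -5:+1/1*
[1] end (terminal -1, O#4); searched 13 to 12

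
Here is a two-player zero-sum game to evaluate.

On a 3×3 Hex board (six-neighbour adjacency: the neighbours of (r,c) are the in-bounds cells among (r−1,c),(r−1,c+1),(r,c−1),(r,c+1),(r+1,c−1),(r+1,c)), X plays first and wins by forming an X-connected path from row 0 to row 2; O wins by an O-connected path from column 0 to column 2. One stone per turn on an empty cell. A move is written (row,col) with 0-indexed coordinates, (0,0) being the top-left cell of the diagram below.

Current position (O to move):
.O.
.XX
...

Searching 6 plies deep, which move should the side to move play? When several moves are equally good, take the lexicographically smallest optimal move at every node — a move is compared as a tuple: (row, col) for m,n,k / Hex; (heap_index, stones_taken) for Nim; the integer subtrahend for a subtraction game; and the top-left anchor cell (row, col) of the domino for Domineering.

O's best at [.O./.XX/...]: (0,2)

[.O./.XX/...] O move#1: (0,0):-1/OO./.XX/..., (0,2):+1/.OO/.XX/...*, (1,0):-1/.O./OXX/..., (2,0):-1/.O./.XX/O.., (2,1):-1/.O./.XX/.O., (2,2):-1/.O./.XX/..O
[.OO/.XX/...] X move#2: (0,0):-1/XOO/.XX/...*, (1,0):-1/.OO/XXX/..., (2,0):-1/.OO/.XX/X.., (2,1):-1/.OO/.XX/.X., (2,2):-1/.OO/.XX/..X
[XOO/.XX/...] O move#3: (1,0):+1/XOO/OXX/...*, (2,0):-1/XOO/.XX/O.., (2,1):-1/XOO/.XX/.O., (2,2):-1/XOO/.XX/..O
[XOO/OXX/...] end (terminal -1, X#4); searched .O./.XX/... to 6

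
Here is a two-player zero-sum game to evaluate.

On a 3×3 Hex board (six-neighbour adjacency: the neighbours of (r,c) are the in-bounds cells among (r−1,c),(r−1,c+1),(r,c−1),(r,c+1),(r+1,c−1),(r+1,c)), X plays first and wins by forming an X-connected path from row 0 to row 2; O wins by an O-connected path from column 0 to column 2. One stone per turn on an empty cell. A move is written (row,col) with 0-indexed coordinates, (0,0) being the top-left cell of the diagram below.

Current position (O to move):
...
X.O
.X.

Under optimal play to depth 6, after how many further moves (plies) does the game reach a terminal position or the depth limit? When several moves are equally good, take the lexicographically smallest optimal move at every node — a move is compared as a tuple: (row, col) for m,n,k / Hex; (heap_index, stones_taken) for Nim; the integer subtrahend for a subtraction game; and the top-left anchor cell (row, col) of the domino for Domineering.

p1 O@[.../X.O/.X.]: (0,0)[O../X.O/.X.]-1* (0,1)[.O./X.O/.X.]-1 (0,2)[..O/X.O/.X.]-1 (1,1)[.../XOO/.X.]-1 (2,0)[.../X.O/OX.]-1 (2,2)[.../X.O/.XO]-1
p2 X@[O../X.O/.X.]: (0,1)[OX./X.O/.X.]+1* (0,2)[O.X/X.O/.X.]-1 (1,1)[O../XXO/.X.]+1 (2,0)[O../X.O/XX.]-1 (2,2)[O../X.O/.XX]-1
p3 O@[OX./X.O/.X.]: (0,2)[OXO/X.O/.X.]-1* (1,1)[OX./XOO/.X.]-1 (2,0)[OX./X.O/OX.]-1 (2,2)[OX./X.O/.XO]-1
p4 X@[OXO/X.O/.X.]: (1,1)[OXO/XXO/.X.]+1* (2,0)[OXO/X.O/XX.]+1 (2,2)[OXO/X.O/.XX]+1
p5 O@[OXO/XXO/.X.] terminal -1; root [.../X.O/.X.] d6

PV length from [.../X.O/.X.]: 4 plies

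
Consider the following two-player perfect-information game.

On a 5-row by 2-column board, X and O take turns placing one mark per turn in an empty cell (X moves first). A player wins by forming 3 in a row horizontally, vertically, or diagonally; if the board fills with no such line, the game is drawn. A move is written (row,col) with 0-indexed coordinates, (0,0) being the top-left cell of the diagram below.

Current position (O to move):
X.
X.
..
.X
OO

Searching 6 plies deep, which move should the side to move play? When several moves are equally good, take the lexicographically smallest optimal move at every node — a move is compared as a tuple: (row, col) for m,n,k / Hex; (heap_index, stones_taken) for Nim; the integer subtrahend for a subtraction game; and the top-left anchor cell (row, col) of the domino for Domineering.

ply 1, O at X./X./../.X/OO | (0,1)=-1→XO/X./../.X/OO; (1,1)=-1→X./XO/../.X/OO; (2,0)=+0→X./X./O./.X/OO*; (2,1)=-1→X./X./.O/.X/OO; (3,0)=-1→X./X./../OX/OO
ply 2, X at X./X./O./.X/OO | (0,1)=-1→XX/X./O./.X/OO; (1,1)=-1→X./XX/O./.X/OO; (2,1)=-1→X./X./OX/.X/OO; (3,0)=+0→X./X./O./XX/OO*
ply 3, O at X./X./O./XX/OO | (0,1)=+0→XO/X./O./XX/OO*; (1,1)=+0→X./XO/O./XX/OO; (2,1)=+0→X./X./OO/XX/OO
ply 4, X at XO/X./O./XX/OO | (1,1)=+0→XO/XX/O./XX/OO*; (2,1)=+0→XO/X./OX/XX/OO
ply 5, O at XO/XX/O./XX/OO | (2,1)=+0→XO/XX/OO/XX/OO*
ply 6: XO/XX/OO/XX/OO is terminal +0 (X); from X./X./../.X/OO depth 6

O's best at [X./X./../.X/OO]: (2,0)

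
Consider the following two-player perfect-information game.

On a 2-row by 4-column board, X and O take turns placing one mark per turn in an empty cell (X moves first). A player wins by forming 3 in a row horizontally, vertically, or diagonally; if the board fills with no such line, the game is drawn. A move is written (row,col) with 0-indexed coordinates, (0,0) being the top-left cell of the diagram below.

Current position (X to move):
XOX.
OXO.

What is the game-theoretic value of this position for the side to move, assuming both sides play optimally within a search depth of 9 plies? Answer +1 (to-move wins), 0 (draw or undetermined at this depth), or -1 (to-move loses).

value(XOX./OXO., X) = 0

ply 1, X at XOX./OXO. | (0,3)=+0→XOXX/OXO.*; (1,3)=+0→XOX./OXOX
ply 2, O at XOXX/OXO. | (1,3)=+0→XOXX/OXOO*
ply 3: XOXX/OXOO is terminal +0 (X); from XOX./OXO. depth 9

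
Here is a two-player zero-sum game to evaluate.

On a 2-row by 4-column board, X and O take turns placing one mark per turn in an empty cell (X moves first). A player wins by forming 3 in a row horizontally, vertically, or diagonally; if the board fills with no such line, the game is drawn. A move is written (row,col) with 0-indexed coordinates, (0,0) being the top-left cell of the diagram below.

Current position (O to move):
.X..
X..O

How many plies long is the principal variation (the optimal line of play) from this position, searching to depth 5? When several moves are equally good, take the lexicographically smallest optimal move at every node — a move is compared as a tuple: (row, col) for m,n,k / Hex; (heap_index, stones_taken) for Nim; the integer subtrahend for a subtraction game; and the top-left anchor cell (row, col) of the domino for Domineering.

PV length from [.X../X..O]: 5 plies

ply 1, O at .X../X..O | (0,0)=+0→OX../X..O*; (0,2)=+0→.XO./X..O; (0,3)=+0→.X.O/X..O; (1,1)=+0→.X../XO.O; (1,2)=+0→.X../X.OO
ply 2, X at OX../X..O | (0,2)=+0→OXX./X..O*; (0,3)=+0→OX.X/X..O; (1,1)=+0→OX../XX.O; (1,2)=+0→OX../X.XO
ply 3, O at OXX./X..O | (0,3)=+0→OXXO/X..O*; (1,1)=-1→OXX./XO.O; (1,2)=-1→OXX./X.OO
ply 4, X at OXXO/X..O | (1,1)=+0→OXXO/XX.O*; (1,2)=+0→OXXO/X.XO
ply 5, O at OXXO/XX.O | (1,2)=+0→OXXO/XXOO*
ply 6: OXXO/XXOO is terminal +0 (X); from .X../X..O depth 5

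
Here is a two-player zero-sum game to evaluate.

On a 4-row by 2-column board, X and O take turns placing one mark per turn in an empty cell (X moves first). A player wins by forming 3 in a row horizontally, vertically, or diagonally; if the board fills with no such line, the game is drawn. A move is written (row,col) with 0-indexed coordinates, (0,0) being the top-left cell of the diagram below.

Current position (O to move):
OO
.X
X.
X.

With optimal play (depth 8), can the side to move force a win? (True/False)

[OO/.X/X./X.] O move#1: (1,0):+0/OO/OX/X./X.*, (2,1):-1/OO/.X/XO/X., (3,1):-1/OO/.X/X./XO
[OO/OX/X./X.] X move#2: (2,1):+0/OO/OX/XX/X.*, (3,1):+0/OO/OX/X./XX
[OO/OX/XX/X.] O move#3: (3,1):+0/OO/OX/XX/XO*
[OO/OX/XX/XO] end (terminal +0, X#4); searched OO/.X/X./X. to 8

O winning at [OO/.X/X./X.]: False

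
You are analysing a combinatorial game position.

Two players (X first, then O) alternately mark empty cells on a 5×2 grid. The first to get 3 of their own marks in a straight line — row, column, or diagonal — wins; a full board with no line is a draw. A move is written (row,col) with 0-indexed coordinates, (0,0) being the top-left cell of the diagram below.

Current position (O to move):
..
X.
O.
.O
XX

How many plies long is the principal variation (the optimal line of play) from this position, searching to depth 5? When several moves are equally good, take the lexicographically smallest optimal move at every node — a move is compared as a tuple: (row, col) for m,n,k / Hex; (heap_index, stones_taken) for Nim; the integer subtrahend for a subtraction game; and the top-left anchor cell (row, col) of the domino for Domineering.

PV length from [../X./O./.O/XX]: 5 plies

ply 1, O at ../X./O./.O/XX | (0,0)=+0→O./X./O./.O/XX*; (0,1)=+0→.O/X./O./.O/XX; (1,1)=+0→../XO/O./.O/XX; (2,1)=+0→../X./OO/.O/XX; (3,0)=+0→../X./O./OO/XX
ply 2, X at O./X./O./.O/XX | (0,1)=+0→OX/X./O./.O/XX*; (1,1)=+0→O./XX/O./.O/XX; (2,1)=+0→O./X./OX/.O/XX; (3,0)=+0→O./X./O./XO/XX
ply 3, O at OX/X./O./.O/XX | (1,1)=+0→OX/XO/O./.O/XX*; (2,1)=+0→OX/X./OO/.O/XX; (3,0)=+0→OX/X./O./OO/XX
ply 4, X at OX/XO/O./.O/XX | (2,1)=+0→OX/XO/OX/.O/XX*; (3,0)=-1→OX/XO/O./XO/XX
ply 5, O at OX/XO/OX/.O/XX | (3,0)=+0→OX/XO/OX/OO/XX*
ply 6: OX/XO/OX/OO/XX is terminal +0 (X); from ../X./O./.O/XX depth 5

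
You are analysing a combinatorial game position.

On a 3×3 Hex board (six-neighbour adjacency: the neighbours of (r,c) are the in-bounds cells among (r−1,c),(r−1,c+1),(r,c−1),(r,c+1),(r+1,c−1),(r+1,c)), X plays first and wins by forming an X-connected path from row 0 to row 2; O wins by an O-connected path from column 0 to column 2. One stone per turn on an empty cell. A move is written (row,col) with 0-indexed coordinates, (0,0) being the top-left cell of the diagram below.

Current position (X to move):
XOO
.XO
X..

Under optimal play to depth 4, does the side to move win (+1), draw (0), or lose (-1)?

[XOO/.XO/X..] X move#1: (1,0):+1/XOO/XXO/X..*, (2,1):-1/XOO/.XO/XX., (2,2):-1/XOO/.XO/X.X
[XOO/XXO/X..] end (terminal -1, O#2); searched XOO/.XO/X.. to 4

value(XOO/.XO/X.., X) = +1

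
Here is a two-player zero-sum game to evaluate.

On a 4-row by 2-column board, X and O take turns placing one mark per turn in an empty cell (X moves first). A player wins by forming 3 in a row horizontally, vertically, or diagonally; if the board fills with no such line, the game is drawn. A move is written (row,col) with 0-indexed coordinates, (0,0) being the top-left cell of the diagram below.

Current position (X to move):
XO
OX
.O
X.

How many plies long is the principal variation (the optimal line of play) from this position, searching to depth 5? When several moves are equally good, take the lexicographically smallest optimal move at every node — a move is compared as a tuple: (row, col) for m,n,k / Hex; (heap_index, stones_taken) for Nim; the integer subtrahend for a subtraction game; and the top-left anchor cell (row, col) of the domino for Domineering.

ply 1, X at XO/OX/.O/X. | (2,0)=+0→XO/OX/XO/X.*; (3,1)=+0→XO/OX/.O/XX
ply 2, O at XO/OX/XO/X. | (3,1)=+0→XO/OX/XO/XO*
ply 3: XO/OX/XO/XO is terminal +0 (X); from XO/OX/.O/X. depth 5

PV length from [XO/OX/.O/X.]: 2 plies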